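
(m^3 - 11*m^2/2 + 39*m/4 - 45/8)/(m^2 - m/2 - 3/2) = (m^2 - 4*m + 15/4)/(m + 1)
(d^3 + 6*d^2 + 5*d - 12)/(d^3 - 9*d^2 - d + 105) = (d^2 + 3*d - 4)/(d^2 - 12*d + 35)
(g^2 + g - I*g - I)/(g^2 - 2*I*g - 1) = (g + 1)/(g - I)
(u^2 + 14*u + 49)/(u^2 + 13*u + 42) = (u + 7)/(u + 6)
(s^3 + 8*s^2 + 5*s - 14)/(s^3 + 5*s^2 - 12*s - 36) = (s^2 + 6*s - 7)/(s^2 + 3*s - 18)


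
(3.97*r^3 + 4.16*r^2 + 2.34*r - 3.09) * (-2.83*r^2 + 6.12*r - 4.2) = -11.2351*r^5 + 12.5236*r^4 + 2.163*r^3 + 5.5935*r^2 - 28.7388*r + 12.978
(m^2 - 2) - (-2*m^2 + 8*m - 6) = 3*m^2 - 8*m + 4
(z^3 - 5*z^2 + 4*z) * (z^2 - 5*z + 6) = z^5 - 10*z^4 + 35*z^3 - 50*z^2 + 24*z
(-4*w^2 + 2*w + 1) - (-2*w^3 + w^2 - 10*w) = 2*w^3 - 5*w^2 + 12*w + 1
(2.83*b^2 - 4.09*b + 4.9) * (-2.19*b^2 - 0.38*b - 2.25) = -6.1977*b^4 + 7.8817*b^3 - 15.5443*b^2 + 7.3405*b - 11.025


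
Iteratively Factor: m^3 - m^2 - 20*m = (m + 4)*(m^2 - 5*m) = (m - 5)*(m + 4)*(m)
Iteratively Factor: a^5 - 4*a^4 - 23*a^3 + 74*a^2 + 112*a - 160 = (a - 5)*(a^4 + a^3 - 18*a^2 - 16*a + 32) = (a - 5)*(a - 1)*(a^3 + 2*a^2 - 16*a - 32) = (a - 5)*(a - 1)*(a + 4)*(a^2 - 2*a - 8) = (a - 5)*(a - 1)*(a + 2)*(a + 4)*(a - 4)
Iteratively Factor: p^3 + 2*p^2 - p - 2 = (p - 1)*(p^2 + 3*p + 2) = (p - 1)*(p + 1)*(p + 2)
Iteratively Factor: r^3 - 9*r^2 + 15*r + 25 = (r + 1)*(r^2 - 10*r + 25) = (r - 5)*(r + 1)*(r - 5)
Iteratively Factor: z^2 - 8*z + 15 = (z - 3)*(z - 5)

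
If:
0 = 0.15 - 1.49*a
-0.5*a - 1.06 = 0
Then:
No Solution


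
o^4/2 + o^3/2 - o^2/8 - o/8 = o*(o/2 + 1/2)*(o - 1/2)*(o + 1/2)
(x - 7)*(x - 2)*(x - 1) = x^3 - 10*x^2 + 23*x - 14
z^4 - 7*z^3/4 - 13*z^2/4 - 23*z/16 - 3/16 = (z - 3)*(z + 1/4)*(z + 1/2)^2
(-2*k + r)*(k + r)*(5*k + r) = -10*k^3 - 7*k^2*r + 4*k*r^2 + r^3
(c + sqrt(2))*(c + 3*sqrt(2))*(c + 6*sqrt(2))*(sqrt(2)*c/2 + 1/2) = sqrt(2)*c^4/2 + 21*c^3/2 + 32*sqrt(2)*c^2 + 63*c + 18*sqrt(2)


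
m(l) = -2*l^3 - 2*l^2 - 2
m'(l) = -6*l^2 - 4*l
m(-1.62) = 1.25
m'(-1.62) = -9.27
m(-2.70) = 22.79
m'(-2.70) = -32.94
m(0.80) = -4.30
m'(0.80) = -7.04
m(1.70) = -17.61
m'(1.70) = -24.14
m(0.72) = -3.78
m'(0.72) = -5.99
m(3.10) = -80.80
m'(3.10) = -70.06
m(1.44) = -12.12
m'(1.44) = -18.20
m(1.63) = -15.98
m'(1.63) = -22.46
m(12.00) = -3746.00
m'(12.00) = -912.00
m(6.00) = -506.00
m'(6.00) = -240.00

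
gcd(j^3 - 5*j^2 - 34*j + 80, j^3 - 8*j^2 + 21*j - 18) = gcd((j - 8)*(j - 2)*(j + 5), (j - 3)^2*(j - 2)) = j - 2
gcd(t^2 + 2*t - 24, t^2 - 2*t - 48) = t + 6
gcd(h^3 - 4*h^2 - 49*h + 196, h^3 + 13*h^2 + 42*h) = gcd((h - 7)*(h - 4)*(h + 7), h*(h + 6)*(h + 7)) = h + 7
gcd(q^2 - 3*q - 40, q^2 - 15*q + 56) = q - 8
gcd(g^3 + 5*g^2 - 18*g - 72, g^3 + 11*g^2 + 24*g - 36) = g + 6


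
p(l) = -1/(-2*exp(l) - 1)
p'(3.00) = -0.02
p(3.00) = 0.02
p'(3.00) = -0.02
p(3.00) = 0.02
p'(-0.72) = -0.25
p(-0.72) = 0.51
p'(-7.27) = -0.00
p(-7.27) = 1.00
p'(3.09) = -0.02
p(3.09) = 0.02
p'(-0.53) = -0.25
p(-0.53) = 0.46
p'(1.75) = -0.07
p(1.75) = 0.08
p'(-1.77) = -0.19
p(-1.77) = 0.75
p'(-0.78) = -0.25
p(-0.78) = 0.52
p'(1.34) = -0.10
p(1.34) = 0.12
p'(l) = -2*exp(l)/(-2*exp(l) - 1)^2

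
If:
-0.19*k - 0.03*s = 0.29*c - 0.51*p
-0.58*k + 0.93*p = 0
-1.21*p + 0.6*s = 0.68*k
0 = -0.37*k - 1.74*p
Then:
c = 0.00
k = 0.00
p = 0.00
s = 0.00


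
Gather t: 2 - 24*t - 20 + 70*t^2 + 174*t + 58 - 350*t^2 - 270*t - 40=-280*t^2 - 120*t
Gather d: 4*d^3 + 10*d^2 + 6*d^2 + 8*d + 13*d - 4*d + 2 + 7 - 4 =4*d^3 + 16*d^2 + 17*d + 5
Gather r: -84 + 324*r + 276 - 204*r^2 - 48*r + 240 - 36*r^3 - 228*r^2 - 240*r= -36*r^3 - 432*r^2 + 36*r + 432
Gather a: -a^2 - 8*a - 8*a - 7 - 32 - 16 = -a^2 - 16*a - 55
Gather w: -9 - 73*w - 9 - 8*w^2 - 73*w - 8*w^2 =-16*w^2 - 146*w - 18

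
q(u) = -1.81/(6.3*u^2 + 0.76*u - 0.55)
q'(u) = -1.81*(-12.6*u - 0.76)/(6.3*u^2 + 0.76*u - 0.55)^2 = (22.806*u + 1.3756)/(6.3*u^2 + 0.76*u - 0.55)^2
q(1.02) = -0.27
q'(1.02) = 0.54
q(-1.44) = -0.16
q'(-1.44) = -0.24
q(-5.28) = -0.01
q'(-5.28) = -0.00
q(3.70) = -0.02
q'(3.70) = 0.01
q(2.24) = -0.06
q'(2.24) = 0.05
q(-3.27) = -0.03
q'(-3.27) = -0.02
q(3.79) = -0.02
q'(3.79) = 0.01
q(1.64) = -0.10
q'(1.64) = 0.12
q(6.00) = -0.01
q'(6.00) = 0.00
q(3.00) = -0.03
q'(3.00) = 0.02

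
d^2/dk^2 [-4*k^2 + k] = -8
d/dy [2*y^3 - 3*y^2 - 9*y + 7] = 6*y^2 - 6*y - 9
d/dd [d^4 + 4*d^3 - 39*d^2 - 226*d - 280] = 4*d^3 + 12*d^2 - 78*d - 226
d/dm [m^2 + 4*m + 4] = 2*m + 4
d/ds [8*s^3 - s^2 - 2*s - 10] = 24*s^2 - 2*s - 2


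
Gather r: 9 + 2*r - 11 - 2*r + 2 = 0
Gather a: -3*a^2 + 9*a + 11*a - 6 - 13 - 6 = -3*a^2 + 20*a - 25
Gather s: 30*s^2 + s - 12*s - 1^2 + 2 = 30*s^2 - 11*s + 1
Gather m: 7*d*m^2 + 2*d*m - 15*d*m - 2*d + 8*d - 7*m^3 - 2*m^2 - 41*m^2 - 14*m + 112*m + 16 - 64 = 6*d - 7*m^3 + m^2*(7*d - 43) + m*(98 - 13*d) - 48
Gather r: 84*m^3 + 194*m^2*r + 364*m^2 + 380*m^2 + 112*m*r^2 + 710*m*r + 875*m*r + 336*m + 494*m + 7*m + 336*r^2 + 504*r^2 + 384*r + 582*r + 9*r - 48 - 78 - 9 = 84*m^3 + 744*m^2 + 837*m + r^2*(112*m + 840) + r*(194*m^2 + 1585*m + 975) - 135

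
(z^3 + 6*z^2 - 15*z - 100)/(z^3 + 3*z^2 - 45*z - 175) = (z - 4)/(z - 7)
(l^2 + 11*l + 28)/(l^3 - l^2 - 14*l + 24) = (l + 7)/(l^2 - 5*l + 6)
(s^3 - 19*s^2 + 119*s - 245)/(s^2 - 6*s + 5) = (s^2 - 14*s + 49)/(s - 1)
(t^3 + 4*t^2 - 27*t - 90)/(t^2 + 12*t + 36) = (t^2 - 2*t - 15)/(t + 6)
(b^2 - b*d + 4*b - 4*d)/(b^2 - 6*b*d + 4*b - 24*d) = (b - d)/(b - 6*d)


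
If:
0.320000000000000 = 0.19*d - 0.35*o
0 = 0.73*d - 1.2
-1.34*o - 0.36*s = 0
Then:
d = 1.64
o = -0.02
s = 0.08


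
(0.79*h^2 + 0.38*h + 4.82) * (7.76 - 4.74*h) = -3.7446*h^3 + 4.3292*h^2 - 19.898*h + 37.4032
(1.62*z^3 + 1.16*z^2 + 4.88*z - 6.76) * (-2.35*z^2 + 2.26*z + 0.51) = -3.807*z^5 + 0.9352*z^4 - 8.0202*z^3 + 27.5064*z^2 - 12.7888*z - 3.4476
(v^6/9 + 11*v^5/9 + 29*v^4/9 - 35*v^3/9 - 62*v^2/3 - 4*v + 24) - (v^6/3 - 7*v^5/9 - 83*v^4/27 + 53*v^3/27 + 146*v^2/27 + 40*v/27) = -2*v^6/9 + 2*v^5 + 170*v^4/27 - 158*v^3/27 - 704*v^2/27 - 148*v/27 + 24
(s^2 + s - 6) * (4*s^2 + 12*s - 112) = 4*s^4 + 16*s^3 - 124*s^2 - 184*s + 672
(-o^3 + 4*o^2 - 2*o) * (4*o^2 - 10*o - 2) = -4*o^5 + 26*o^4 - 46*o^3 + 12*o^2 + 4*o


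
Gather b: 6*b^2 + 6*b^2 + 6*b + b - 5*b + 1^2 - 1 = 12*b^2 + 2*b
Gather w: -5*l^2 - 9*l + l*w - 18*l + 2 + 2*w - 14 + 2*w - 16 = -5*l^2 - 27*l + w*(l + 4) - 28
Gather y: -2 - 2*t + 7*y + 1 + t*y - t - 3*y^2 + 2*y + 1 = -3*t - 3*y^2 + y*(t + 9)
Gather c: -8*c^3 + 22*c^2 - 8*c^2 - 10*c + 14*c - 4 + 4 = -8*c^3 + 14*c^2 + 4*c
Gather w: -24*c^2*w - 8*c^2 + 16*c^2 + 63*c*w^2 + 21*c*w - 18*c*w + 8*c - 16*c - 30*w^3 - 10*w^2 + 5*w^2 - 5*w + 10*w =8*c^2 - 8*c - 30*w^3 + w^2*(63*c - 5) + w*(-24*c^2 + 3*c + 5)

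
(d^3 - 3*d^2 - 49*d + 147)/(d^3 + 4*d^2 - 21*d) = (d - 7)/d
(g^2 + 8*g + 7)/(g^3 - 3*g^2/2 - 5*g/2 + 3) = 2*(g^2 + 8*g + 7)/(2*g^3 - 3*g^2 - 5*g + 6)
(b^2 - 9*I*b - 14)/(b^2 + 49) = (b - 2*I)/(b + 7*I)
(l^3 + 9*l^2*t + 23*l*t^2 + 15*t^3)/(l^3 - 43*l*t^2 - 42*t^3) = (-l^2 - 8*l*t - 15*t^2)/(-l^2 + l*t + 42*t^2)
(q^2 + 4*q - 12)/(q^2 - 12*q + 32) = (q^2 + 4*q - 12)/(q^2 - 12*q + 32)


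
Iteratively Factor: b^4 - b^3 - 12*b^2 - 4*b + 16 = (b - 1)*(b^3 - 12*b - 16) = (b - 1)*(b + 2)*(b^2 - 2*b - 8) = (b - 1)*(b + 2)^2*(b - 4)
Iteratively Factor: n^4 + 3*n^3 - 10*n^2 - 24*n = (n)*(n^3 + 3*n^2 - 10*n - 24) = n*(n - 3)*(n^2 + 6*n + 8) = n*(n - 3)*(n + 2)*(n + 4)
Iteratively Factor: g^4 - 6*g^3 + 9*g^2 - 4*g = (g - 1)*(g^3 - 5*g^2 + 4*g) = g*(g - 1)*(g^2 - 5*g + 4) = g*(g - 4)*(g - 1)*(g - 1)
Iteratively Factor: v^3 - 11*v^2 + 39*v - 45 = (v - 3)*(v^2 - 8*v + 15) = (v - 5)*(v - 3)*(v - 3)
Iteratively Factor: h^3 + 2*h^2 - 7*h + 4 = (h - 1)*(h^2 + 3*h - 4) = (h - 1)*(h + 4)*(h - 1)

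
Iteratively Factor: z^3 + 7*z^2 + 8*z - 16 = (z + 4)*(z^2 + 3*z - 4) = (z - 1)*(z + 4)*(z + 4)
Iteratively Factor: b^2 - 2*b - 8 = (b + 2)*(b - 4)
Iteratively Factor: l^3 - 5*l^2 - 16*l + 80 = (l - 4)*(l^2 - l - 20) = (l - 4)*(l + 4)*(l - 5)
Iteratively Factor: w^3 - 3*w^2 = (w)*(w^2 - 3*w) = w*(w - 3)*(w)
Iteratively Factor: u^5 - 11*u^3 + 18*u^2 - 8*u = (u - 1)*(u^4 + u^3 - 10*u^2 + 8*u) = (u - 2)*(u - 1)*(u^3 + 3*u^2 - 4*u) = (u - 2)*(u - 1)^2*(u^2 + 4*u) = u*(u - 2)*(u - 1)^2*(u + 4)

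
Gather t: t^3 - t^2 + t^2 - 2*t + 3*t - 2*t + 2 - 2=t^3 - t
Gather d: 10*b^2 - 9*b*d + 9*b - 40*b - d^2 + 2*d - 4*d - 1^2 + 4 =10*b^2 - 31*b - d^2 + d*(-9*b - 2) + 3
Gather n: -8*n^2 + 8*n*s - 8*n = -8*n^2 + n*(8*s - 8)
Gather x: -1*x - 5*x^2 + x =-5*x^2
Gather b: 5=5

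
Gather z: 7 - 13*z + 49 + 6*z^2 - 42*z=6*z^2 - 55*z + 56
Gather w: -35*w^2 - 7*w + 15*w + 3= -35*w^2 + 8*w + 3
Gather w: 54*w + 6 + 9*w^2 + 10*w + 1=9*w^2 + 64*w + 7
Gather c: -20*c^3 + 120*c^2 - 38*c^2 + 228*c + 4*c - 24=-20*c^3 + 82*c^2 + 232*c - 24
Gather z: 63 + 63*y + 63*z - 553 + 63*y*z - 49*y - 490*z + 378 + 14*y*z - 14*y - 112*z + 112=z*(77*y - 539)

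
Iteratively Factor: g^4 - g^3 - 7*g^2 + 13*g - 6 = (g - 1)*(g^3 - 7*g + 6) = (g - 1)*(g + 3)*(g^2 - 3*g + 2) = (g - 1)^2*(g + 3)*(g - 2)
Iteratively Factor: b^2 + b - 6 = (b + 3)*(b - 2)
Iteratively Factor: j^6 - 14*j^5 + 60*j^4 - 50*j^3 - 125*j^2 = (j + 1)*(j^5 - 15*j^4 + 75*j^3 - 125*j^2) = (j - 5)*(j + 1)*(j^4 - 10*j^3 + 25*j^2) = (j - 5)^2*(j + 1)*(j^3 - 5*j^2) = j*(j - 5)^2*(j + 1)*(j^2 - 5*j) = j*(j - 5)^3*(j + 1)*(j)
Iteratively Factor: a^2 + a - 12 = (a - 3)*(a + 4)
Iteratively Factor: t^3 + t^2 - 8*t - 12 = (t - 3)*(t^2 + 4*t + 4) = (t - 3)*(t + 2)*(t + 2)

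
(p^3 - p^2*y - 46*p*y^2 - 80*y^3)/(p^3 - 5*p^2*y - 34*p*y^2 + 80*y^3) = (-p - 2*y)/(-p + 2*y)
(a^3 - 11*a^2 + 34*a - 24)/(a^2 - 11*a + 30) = (a^2 - 5*a + 4)/(a - 5)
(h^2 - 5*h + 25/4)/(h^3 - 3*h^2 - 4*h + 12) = (h^2 - 5*h + 25/4)/(h^3 - 3*h^2 - 4*h + 12)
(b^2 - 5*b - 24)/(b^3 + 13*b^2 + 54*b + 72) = (b - 8)/(b^2 + 10*b + 24)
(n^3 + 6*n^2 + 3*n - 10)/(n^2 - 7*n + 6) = (n^2 + 7*n + 10)/(n - 6)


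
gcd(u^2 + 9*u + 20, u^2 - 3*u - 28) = u + 4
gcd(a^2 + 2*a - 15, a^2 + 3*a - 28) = 1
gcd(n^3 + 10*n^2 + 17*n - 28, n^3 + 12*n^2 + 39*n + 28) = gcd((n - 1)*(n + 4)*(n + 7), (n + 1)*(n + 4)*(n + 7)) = n^2 + 11*n + 28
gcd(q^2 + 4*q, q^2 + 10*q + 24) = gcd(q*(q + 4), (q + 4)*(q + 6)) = q + 4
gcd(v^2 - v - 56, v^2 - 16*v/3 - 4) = 1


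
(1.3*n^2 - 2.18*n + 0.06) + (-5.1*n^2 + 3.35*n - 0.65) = -3.8*n^2 + 1.17*n - 0.59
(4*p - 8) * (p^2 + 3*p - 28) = 4*p^3 + 4*p^2 - 136*p + 224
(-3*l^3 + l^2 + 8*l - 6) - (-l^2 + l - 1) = -3*l^3 + 2*l^2 + 7*l - 5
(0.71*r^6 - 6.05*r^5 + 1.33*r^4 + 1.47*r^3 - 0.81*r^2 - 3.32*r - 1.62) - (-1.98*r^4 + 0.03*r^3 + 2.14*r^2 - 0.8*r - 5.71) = 0.71*r^6 - 6.05*r^5 + 3.31*r^4 + 1.44*r^3 - 2.95*r^2 - 2.52*r + 4.09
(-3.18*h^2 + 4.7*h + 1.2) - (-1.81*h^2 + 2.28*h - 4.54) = -1.37*h^2 + 2.42*h + 5.74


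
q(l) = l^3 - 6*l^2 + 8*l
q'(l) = 3*l^2 - 12*l + 8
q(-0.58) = -6.85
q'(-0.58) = 15.97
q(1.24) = 2.60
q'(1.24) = -2.27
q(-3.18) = -118.27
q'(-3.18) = 76.50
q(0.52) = 2.68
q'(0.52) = 2.57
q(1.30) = 2.46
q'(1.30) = -2.53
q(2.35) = -1.36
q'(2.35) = -3.63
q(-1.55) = -30.54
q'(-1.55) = 33.81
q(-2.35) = -64.91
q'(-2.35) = 52.77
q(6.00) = 48.00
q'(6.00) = 44.00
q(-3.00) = -105.00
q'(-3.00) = 71.00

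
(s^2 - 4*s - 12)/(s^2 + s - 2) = (s - 6)/(s - 1)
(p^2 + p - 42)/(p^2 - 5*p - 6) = (p + 7)/(p + 1)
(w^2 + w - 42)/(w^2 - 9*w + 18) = (w + 7)/(w - 3)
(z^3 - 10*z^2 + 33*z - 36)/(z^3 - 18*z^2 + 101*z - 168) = (z^2 - 7*z + 12)/(z^2 - 15*z + 56)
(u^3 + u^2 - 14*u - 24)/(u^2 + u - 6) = (u^2 - 2*u - 8)/(u - 2)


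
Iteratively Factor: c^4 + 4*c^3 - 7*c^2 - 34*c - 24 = (c + 1)*(c^3 + 3*c^2 - 10*c - 24) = (c + 1)*(c + 4)*(c^2 - c - 6) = (c + 1)*(c + 2)*(c + 4)*(c - 3)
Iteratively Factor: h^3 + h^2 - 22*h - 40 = (h + 2)*(h^2 - h - 20) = (h + 2)*(h + 4)*(h - 5)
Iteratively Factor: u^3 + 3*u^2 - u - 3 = (u + 1)*(u^2 + 2*u - 3) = (u - 1)*(u + 1)*(u + 3)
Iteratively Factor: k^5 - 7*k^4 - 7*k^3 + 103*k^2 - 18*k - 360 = (k - 4)*(k^4 - 3*k^3 - 19*k^2 + 27*k + 90) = (k - 4)*(k + 3)*(k^3 - 6*k^2 - k + 30) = (k - 4)*(k + 2)*(k + 3)*(k^2 - 8*k + 15) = (k - 5)*(k - 4)*(k + 2)*(k + 3)*(k - 3)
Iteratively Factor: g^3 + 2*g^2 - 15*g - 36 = (g + 3)*(g^2 - g - 12) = (g + 3)^2*(g - 4)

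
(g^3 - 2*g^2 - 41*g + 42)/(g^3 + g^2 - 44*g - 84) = (g - 1)/(g + 2)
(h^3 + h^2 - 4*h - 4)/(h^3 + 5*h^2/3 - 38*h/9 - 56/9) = 9*(h^2 + 3*h + 2)/(9*h^2 + 33*h + 28)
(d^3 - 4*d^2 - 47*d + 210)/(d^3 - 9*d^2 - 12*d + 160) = (d^2 + d - 42)/(d^2 - 4*d - 32)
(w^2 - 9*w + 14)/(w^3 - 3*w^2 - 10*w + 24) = (w - 7)/(w^2 - w - 12)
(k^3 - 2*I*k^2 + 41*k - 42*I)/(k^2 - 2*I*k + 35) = (k^2 + 5*I*k + 6)/(k + 5*I)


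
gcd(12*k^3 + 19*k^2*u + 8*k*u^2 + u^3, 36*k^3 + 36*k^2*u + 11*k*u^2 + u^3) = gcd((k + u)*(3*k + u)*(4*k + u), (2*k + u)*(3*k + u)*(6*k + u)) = 3*k + u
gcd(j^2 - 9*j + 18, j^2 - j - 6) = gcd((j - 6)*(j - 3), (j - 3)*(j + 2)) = j - 3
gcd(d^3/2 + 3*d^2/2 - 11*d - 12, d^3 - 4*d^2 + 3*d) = 1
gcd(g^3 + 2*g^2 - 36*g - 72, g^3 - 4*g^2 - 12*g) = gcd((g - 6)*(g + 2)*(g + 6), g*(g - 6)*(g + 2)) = g^2 - 4*g - 12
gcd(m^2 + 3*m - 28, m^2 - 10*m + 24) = m - 4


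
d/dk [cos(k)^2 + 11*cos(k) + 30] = -(2*cos(k) + 11)*sin(k)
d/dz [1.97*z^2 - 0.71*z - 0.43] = 3.94*z - 0.71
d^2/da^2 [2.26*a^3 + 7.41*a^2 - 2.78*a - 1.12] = 13.56*a + 14.82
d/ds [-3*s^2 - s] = -6*s - 1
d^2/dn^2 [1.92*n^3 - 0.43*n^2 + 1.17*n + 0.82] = 11.52*n - 0.86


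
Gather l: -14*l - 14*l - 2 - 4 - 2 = -28*l - 8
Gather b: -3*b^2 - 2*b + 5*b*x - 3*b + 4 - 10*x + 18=-3*b^2 + b*(5*x - 5) - 10*x + 22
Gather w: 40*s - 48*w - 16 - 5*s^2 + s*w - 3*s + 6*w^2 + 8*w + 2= -5*s^2 + 37*s + 6*w^2 + w*(s - 40) - 14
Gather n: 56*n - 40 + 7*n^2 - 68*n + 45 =7*n^2 - 12*n + 5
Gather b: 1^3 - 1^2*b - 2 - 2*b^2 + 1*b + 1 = -2*b^2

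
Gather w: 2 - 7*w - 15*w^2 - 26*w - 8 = -15*w^2 - 33*w - 6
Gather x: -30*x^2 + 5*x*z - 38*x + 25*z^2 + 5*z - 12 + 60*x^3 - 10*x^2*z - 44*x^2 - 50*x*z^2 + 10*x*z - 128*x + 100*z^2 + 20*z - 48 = 60*x^3 + x^2*(-10*z - 74) + x*(-50*z^2 + 15*z - 166) + 125*z^2 + 25*z - 60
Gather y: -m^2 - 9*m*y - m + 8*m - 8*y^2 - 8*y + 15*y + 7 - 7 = -m^2 + 7*m - 8*y^2 + y*(7 - 9*m)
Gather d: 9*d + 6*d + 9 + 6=15*d + 15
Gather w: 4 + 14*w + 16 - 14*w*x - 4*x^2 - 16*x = w*(14 - 14*x) - 4*x^2 - 16*x + 20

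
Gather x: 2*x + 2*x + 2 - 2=4*x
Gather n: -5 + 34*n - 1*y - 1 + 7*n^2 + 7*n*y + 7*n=7*n^2 + n*(7*y + 41) - y - 6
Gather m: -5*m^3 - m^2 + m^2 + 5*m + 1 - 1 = -5*m^3 + 5*m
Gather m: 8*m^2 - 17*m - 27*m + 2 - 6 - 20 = 8*m^2 - 44*m - 24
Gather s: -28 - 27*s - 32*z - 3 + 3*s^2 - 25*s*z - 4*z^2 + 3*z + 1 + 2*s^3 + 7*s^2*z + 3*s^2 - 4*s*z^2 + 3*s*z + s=2*s^3 + s^2*(7*z + 6) + s*(-4*z^2 - 22*z - 26) - 4*z^2 - 29*z - 30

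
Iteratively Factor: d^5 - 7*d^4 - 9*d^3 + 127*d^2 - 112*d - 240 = (d - 5)*(d^4 - 2*d^3 - 19*d^2 + 32*d + 48) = (d - 5)*(d - 4)*(d^3 + 2*d^2 - 11*d - 12) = (d - 5)*(d - 4)*(d + 1)*(d^2 + d - 12) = (d - 5)*(d - 4)*(d - 3)*(d + 1)*(d + 4)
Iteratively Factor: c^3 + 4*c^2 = (c)*(c^2 + 4*c) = c^2*(c + 4)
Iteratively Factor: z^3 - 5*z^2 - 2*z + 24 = (z - 4)*(z^2 - z - 6) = (z - 4)*(z + 2)*(z - 3)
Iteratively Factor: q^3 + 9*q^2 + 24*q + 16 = (q + 4)*(q^2 + 5*q + 4) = (q + 4)^2*(q + 1)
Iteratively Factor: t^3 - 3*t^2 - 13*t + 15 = (t - 5)*(t^2 + 2*t - 3) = (t - 5)*(t + 3)*(t - 1)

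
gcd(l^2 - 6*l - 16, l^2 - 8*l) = l - 8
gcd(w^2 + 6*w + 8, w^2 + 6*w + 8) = w^2 + 6*w + 8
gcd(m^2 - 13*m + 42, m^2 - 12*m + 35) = m - 7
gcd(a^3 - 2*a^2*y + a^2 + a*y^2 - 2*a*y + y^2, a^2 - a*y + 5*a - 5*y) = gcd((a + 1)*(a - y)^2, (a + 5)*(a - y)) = -a + y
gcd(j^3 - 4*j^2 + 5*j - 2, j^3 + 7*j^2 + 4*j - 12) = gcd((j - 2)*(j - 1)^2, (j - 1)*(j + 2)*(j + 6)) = j - 1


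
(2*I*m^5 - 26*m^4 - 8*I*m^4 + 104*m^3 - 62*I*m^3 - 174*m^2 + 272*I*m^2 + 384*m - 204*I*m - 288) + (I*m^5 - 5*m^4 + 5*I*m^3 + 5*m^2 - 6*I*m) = 3*I*m^5 - 31*m^4 - 8*I*m^4 + 104*m^3 - 57*I*m^3 - 169*m^2 + 272*I*m^2 + 384*m - 210*I*m - 288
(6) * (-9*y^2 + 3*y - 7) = -54*y^2 + 18*y - 42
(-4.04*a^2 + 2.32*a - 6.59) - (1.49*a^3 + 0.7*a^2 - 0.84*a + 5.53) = -1.49*a^3 - 4.74*a^2 + 3.16*a - 12.12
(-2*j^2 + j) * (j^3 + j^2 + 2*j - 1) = -2*j^5 - j^4 - 3*j^3 + 4*j^2 - j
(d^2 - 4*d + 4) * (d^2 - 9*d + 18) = d^4 - 13*d^3 + 58*d^2 - 108*d + 72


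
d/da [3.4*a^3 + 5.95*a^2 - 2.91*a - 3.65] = 10.2*a^2 + 11.9*a - 2.91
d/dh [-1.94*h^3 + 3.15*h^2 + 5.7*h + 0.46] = -5.82*h^2 + 6.3*h + 5.7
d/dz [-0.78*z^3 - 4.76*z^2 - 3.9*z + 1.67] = -2.34*z^2 - 9.52*z - 3.9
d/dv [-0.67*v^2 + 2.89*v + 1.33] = 2.89 - 1.34*v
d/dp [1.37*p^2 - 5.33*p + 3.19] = 2.74*p - 5.33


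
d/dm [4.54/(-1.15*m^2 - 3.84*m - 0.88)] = (10.442*m + 17.4336)/(1.15*m^2 + 3.84*m + 0.88)^2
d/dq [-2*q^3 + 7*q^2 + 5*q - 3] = -6*q^2 + 14*q + 5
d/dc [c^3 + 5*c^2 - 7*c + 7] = 3*c^2 + 10*c - 7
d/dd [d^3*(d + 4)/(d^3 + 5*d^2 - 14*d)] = d*(d^3 + 10*d^2 - 22*d - 112)/(d^4 + 10*d^3 - 3*d^2 - 140*d + 196)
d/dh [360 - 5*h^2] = -10*h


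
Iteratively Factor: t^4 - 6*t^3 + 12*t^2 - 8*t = (t)*(t^3 - 6*t^2 + 12*t - 8) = t*(t - 2)*(t^2 - 4*t + 4) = t*(t - 2)^2*(t - 2)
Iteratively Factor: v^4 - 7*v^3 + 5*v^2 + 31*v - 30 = (v - 3)*(v^3 - 4*v^2 - 7*v + 10) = (v - 3)*(v - 1)*(v^2 - 3*v - 10) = (v - 5)*(v - 3)*(v - 1)*(v + 2)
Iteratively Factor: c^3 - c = (c)*(c^2 - 1) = c*(c - 1)*(c + 1)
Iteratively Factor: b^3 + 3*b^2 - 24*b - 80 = (b + 4)*(b^2 - b - 20) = (b - 5)*(b + 4)*(b + 4)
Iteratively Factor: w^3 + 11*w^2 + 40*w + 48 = (w + 4)*(w^2 + 7*w + 12) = (w + 4)^2*(w + 3)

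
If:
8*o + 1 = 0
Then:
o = -1/8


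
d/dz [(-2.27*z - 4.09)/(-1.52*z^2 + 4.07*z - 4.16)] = (-3.4504*z^2 - 12.4336*z + 26.0895)/(2.3104*z^4 - 12.3728*z^3 + 29.2113*z^2 - 33.8624*z + 17.3056)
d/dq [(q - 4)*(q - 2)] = 2*q - 6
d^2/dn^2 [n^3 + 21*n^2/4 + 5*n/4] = 6*n + 21/2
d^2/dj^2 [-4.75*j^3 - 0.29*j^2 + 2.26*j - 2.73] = -28.5*j - 0.58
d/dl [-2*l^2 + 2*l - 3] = 2 - 4*l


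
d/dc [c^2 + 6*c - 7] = 2*c + 6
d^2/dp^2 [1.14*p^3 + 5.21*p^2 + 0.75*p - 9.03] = 6.84*p + 10.42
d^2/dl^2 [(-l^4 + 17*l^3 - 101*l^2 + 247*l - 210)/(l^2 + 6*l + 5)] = 2*(-l^6 - 18*l^5 - 123*l^4 + 1140*l^3 + 2265*l^2 - 6210*l - 16445)/(l^6 + 18*l^5 + 123*l^4 + 396*l^3 + 615*l^2 + 450*l + 125)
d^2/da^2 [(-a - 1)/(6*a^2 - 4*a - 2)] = (4*(a + 1)*(3*a - 1)^2 + (9*a + 1)*(-3*a^2 + 2*a + 1))/(-3*a^2 + 2*a + 1)^3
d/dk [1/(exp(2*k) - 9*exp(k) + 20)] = (9 - 2*exp(k))*exp(k)/(exp(2*k) - 9*exp(k) + 20)^2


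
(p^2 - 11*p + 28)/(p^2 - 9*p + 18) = (p^2 - 11*p + 28)/(p^2 - 9*p + 18)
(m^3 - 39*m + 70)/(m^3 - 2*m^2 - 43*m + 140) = (m - 2)/(m - 4)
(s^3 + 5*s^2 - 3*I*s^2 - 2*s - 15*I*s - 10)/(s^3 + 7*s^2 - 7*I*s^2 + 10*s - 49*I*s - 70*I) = (s^2 - 3*I*s - 2)/(s^2 + s*(2 - 7*I) - 14*I)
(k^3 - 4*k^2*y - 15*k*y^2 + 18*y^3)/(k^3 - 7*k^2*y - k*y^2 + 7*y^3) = (-k^2 + 3*k*y + 18*y^2)/(-k^2 + 6*k*y + 7*y^2)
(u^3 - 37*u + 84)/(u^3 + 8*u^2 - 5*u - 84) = (u - 4)/(u + 4)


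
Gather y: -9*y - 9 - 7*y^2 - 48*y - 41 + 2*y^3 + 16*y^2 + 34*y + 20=2*y^3 + 9*y^2 - 23*y - 30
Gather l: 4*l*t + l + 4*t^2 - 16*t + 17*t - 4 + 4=l*(4*t + 1) + 4*t^2 + t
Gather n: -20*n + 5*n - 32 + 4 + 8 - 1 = -15*n - 21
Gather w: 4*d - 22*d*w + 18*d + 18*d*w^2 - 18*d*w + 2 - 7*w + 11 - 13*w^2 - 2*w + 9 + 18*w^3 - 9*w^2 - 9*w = 22*d + 18*w^3 + w^2*(18*d - 22) + w*(-40*d - 18) + 22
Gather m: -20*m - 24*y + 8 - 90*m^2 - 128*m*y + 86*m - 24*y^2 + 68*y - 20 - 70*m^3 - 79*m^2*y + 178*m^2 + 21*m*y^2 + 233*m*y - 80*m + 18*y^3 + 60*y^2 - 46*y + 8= -70*m^3 + m^2*(88 - 79*y) + m*(21*y^2 + 105*y - 14) + 18*y^3 + 36*y^2 - 2*y - 4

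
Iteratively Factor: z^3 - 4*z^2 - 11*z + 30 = (z - 5)*(z^2 + z - 6) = (z - 5)*(z + 3)*(z - 2)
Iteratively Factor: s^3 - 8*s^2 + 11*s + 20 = (s - 5)*(s^2 - 3*s - 4) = (s - 5)*(s - 4)*(s + 1)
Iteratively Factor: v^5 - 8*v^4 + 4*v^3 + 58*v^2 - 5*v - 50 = (v + 2)*(v^4 - 10*v^3 + 24*v^2 + 10*v - 25) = (v - 5)*(v + 2)*(v^3 - 5*v^2 - v + 5) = (v - 5)*(v - 1)*(v + 2)*(v^2 - 4*v - 5) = (v - 5)^2*(v - 1)*(v + 2)*(v + 1)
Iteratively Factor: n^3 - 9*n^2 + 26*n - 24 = (n - 2)*(n^2 - 7*n + 12) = (n - 3)*(n - 2)*(n - 4)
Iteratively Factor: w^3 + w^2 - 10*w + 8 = (w + 4)*(w^2 - 3*w + 2) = (w - 2)*(w + 4)*(w - 1)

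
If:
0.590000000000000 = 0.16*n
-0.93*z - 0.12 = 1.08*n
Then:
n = 3.69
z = -4.41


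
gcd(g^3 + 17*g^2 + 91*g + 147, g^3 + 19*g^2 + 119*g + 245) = g^2 + 14*g + 49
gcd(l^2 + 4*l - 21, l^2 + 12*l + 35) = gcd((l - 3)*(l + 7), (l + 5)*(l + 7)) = l + 7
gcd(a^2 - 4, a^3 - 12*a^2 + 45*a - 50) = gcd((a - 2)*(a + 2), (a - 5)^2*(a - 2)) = a - 2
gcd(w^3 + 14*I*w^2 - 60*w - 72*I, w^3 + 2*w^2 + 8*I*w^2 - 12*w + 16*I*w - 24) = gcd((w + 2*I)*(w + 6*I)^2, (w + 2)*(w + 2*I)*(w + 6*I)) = w^2 + 8*I*w - 12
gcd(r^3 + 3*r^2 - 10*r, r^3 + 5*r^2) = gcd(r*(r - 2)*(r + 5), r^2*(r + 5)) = r^2 + 5*r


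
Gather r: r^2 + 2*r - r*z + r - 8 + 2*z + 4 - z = r^2 + r*(3 - z) + z - 4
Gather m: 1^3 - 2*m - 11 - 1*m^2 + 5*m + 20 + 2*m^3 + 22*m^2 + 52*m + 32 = 2*m^3 + 21*m^2 + 55*m + 42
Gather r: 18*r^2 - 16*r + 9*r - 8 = 18*r^2 - 7*r - 8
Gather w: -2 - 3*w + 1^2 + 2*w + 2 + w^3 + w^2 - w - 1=w^3 + w^2 - 2*w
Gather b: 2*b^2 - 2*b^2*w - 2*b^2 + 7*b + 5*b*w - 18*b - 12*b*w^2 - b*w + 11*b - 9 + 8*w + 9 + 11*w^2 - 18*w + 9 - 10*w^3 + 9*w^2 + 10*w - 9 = -2*b^2*w + b*(-12*w^2 + 4*w) - 10*w^3 + 20*w^2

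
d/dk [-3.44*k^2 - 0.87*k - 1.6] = -6.88*k - 0.87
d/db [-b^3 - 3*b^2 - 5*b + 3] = -3*b^2 - 6*b - 5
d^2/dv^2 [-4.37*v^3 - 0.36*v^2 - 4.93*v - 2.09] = -26.22*v - 0.72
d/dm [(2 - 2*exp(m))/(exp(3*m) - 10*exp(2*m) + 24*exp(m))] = 2*(2*exp(3*m) - 13*exp(2*m) + 20*exp(m) - 24)*exp(-m)/(exp(4*m) - 20*exp(3*m) + 148*exp(2*m) - 480*exp(m) + 576)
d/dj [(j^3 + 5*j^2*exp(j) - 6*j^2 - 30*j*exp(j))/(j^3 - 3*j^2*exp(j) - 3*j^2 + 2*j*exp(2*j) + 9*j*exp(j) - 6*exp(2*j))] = (-j*(j^2 + 5*j*exp(j) - 6*j - 30*exp(j))*(-3*j^2*exp(j) + 3*j^2 + 4*j*exp(2*j) + 3*j*exp(j) - 6*j - 10*exp(2*j) + 9*exp(j)) + (5*j^2*exp(j) + 3*j^2 - 20*j*exp(j) - 12*j - 30*exp(j))*(j^3 - 3*j^2*exp(j) - 3*j^2 + 2*j*exp(2*j) + 9*j*exp(j) - 6*exp(2*j)))/(j^3 - 3*j^2*exp(j) - 3*j^2 + 2*j*exp(2*j) + 9*j*exp(j) - 6*exp(2*j))^2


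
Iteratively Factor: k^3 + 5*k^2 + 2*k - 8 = (k + 4)*(k^2 + k - 2) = (k + 2)*(k + 4)*(k - 1)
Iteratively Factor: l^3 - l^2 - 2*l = (l)*(l^2 - l - 2) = l*(l - 2)*(l + 1)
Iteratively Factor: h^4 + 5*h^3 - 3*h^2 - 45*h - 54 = (h - 3)*(h^3 + 8*h^2 + 21*h + 18) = (h - 3)*(h + 3)*(h^2 + 5*h + 6) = (h - 3)*(h + 3)^2*(h + 2)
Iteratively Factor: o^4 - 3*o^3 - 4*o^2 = (o)*(o^3 - 3*o^2 - 4*o) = o*(o + 1)*(o^2 - 4*o) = o*(o - 4)*(o + 1)*(o)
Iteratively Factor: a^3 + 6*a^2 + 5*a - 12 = (a + 4)*(a^2 + 2*a - 3) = (a - 1)*(a + 4)*(a + 3)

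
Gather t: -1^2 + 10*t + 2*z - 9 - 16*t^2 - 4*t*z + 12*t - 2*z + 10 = -16*t^2 + t*(22 - 4*z)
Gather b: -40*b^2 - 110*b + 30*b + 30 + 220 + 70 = -40*b^2 - 80*b + 320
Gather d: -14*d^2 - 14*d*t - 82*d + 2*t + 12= -14*d^2 + d*(-14*t - 82) + 2*t + 12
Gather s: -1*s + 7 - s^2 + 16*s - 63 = -s^2 + 15*s - 56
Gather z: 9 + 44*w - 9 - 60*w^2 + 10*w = -60*w^2 + 54*w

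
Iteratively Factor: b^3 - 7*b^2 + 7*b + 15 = (b - 5)*(b^2 - 2*b - 3) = (b - 5)*(b + 1)*(b - 3)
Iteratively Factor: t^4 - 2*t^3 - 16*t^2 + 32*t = (t + 4)*(t^3 - 6*t^2 + 8*t) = (t - 4)*(t + 4)*(t^2 - 2*t) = (t - 4)*(t - 2)*(t + 4)*(t)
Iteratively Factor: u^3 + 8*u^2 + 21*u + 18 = (u + 3)*(u^2 + 5*u + 6) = (u + 2)*(u + 3)*(u + 3)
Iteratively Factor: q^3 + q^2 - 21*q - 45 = (q + 3)*(q^2 - 2*q - 15) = (q - 5)*(q + 3)*(q + 3)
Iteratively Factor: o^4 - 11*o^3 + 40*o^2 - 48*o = (o)*(o^3 - 11*o^2 + 40*o - 48) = o*(o - 3)*(o^2 - 8*o + 16) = o*(o - 4)*(o - 3)*(o - 4)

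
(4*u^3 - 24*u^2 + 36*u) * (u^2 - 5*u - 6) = 4*u^5 - 44*u^4 + 132*u^3 - 36*u^2 - 216*u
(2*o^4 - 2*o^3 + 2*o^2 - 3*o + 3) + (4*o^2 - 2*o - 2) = 2*o^4 - 2*o^3 + 6*o^2 - 5*o + 1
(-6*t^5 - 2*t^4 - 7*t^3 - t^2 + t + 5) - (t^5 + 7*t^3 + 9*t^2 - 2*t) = -7*t^5 - 2*t^4 - 14*t^3 - 10*t^2 + 3*t + 5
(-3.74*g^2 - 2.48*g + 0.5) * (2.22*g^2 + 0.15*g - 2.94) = -8.3028*g^4 - 6.0666*g^3 + 11.7336*g^2 + 7.3662*g - 1.47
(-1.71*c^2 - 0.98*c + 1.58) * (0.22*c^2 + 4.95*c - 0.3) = -0.3762*c^4 - 8.6801*c^3 - 3.9904*c^2 + 8.115*c - 0.474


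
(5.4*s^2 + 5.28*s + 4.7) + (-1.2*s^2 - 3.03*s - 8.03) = 4.2*s^2 + 2.25*s - 3.33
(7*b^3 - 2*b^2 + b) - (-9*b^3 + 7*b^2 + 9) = 16*b^3 - 9*b^2 + b - 9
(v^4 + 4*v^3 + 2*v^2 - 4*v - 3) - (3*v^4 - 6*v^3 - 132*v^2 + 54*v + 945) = -2*v^4 + 10*v^3 + 134*v^2 - 58*v - 948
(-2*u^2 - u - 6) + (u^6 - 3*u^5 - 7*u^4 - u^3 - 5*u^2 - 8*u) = u^6 - 3*u^5 - 7*u^4 - u^3 - 7*u^2 - 9*u - 6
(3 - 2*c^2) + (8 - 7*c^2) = 11 - 9*c^2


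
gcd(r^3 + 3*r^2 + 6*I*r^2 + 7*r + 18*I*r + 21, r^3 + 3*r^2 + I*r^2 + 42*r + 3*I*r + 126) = r^2 + r*(3 + 7*I) + 21*I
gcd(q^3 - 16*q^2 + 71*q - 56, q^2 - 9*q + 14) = q - 7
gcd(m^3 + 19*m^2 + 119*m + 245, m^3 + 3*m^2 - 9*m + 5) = m + 5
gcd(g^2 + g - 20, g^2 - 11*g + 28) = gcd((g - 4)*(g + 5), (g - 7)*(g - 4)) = g - 4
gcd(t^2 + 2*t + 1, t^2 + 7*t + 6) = t + 1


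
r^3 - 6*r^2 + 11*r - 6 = (r - 3)*(r - 2)*(r - 1)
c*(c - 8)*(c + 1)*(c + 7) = c^4 - 57*c^2 - 56*c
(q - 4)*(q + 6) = q^2 + 2*q - 24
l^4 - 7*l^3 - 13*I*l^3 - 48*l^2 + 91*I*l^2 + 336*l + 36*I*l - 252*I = (l - 7)*(l - 6*I)^2*(l - I)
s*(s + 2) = s^2 + 2*s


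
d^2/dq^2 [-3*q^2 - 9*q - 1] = -6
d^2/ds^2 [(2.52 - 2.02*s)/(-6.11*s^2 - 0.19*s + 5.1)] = ((30.0268 - 74.0532*s)*(6.11*s^2 + 0.19*s - 5.1) + (2.02*s - 2.52)*(12.22*s + 0.19)*(24.44*s + 0.38))/(6.11*s^2 + 0.19*s - 5.1)^3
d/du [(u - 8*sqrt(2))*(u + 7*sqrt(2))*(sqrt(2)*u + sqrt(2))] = 3*sqrt(2)*u^2 - 4*u + 2*sqrt(2)*u - 112*sqrt(2) - 2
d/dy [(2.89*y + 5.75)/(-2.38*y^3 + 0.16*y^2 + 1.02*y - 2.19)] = (13.7564*y^3 + 40.5926*y^2 - 1.84*y - 12.1941)/(5.6644*y^6 - 0.7616*y^5 - 4.8296*y^4 + 10.7508*y^3 + 0.3396*y^2 - 4.4676*y + 4.7961)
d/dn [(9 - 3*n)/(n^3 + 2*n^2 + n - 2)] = 3*(2*n^3 - 7*n^2 - 12*n - 1)/(n^6 + 4*n^5 + 6*n^4 - 7*n^2 - 4*n + 4)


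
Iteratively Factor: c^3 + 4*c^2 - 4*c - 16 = (c - 2)*(c^2 + 6*c + 8) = (c - 2)*(c + 4)*(c + 2)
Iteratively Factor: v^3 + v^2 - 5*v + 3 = (v + 3)*(v^2 - 2*v + 1) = (v - 1)*(v + 3)*(v - 1)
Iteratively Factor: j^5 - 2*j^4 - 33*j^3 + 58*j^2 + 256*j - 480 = (j + 4)*(j^4 - 6*j^3 - 9*j^2 + 94*j - 120) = (j + 4)^2*(j^3 - 10*j^2 + 31*j - 30) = (j - 3)*(j + 4)^2*(j^2 - 7*j + 10) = (j - 5)*(j - 3)*(j + 4)^2*(j - 2)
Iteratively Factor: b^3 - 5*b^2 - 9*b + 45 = (b - 3)*(b^2 - 2*b - 15) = (b - 3)*(b + 3)*(b - 5)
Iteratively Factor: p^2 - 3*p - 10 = (p - 5)*(p + 2)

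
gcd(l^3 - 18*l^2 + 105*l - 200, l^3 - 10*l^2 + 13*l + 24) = l - 8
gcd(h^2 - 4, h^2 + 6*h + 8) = h + 2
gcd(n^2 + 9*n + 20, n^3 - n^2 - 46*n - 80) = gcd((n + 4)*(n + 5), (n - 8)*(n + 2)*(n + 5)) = n + 5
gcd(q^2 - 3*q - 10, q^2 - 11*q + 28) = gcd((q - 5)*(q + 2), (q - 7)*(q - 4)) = 1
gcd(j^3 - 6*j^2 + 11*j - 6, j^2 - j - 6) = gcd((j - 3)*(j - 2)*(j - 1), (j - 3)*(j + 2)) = j - 3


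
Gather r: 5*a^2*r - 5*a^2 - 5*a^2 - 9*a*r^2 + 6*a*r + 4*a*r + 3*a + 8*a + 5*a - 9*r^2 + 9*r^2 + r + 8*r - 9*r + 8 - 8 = -10*a^2 - 9*a*r^2 + 16*a + r*(5*a^2 + 10*a)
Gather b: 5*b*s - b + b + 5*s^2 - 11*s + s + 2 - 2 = 5*b*s + 5*s^2 - 10*s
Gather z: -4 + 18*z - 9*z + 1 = 9*z - 3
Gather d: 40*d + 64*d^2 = 64*d^2 + 40*d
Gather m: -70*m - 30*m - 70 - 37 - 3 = -100*m - 110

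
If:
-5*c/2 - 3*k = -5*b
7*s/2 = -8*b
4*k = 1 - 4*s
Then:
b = -7*s/16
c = 13*s/40 - 3/10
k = 1/4 - s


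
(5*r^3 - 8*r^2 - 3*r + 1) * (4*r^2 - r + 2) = 20*r^5 - 37*r^4 + 6*r^3 - 9*r^2 - 7*r + 2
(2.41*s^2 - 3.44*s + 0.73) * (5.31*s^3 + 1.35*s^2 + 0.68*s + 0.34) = 12.7971*s^5 - 15.0129*s^4 + 0.8711*s^3 - 0.5343*s^2 - 0.6732*s + 0.2482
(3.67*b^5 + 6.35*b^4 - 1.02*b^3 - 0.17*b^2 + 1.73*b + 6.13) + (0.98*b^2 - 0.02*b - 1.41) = 3.67*b^5 + 6.35*b^4 - 1.02*b^3 + 0.81*b^2 + 1.71*b + 4.72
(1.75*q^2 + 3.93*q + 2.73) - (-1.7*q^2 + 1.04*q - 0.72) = 3.45*q^2 + 2.89*q + 3.45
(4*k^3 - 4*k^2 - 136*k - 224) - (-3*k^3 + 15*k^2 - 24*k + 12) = 7*k^3 - 19*k^2 - 112*k - 236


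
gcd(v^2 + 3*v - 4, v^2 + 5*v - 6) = v - 1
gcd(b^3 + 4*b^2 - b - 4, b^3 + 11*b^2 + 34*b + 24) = b^2 + 5*b + 4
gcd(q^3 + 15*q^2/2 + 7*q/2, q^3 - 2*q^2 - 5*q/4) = q^2 + q/2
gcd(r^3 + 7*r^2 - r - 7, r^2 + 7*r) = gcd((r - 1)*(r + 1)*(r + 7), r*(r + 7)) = r + 7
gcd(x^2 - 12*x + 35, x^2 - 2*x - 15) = x - 5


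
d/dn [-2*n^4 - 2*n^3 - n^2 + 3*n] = -8*n^3 - 6*n^2 - 2*n + 3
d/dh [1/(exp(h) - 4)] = -exp(h)/(exp(h) - 4)^2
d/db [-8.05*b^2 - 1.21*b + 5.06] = -16.1*b - 1.21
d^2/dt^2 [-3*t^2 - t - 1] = -6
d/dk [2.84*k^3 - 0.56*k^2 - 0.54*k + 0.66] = 8.52*k^2 - 1.12*k - 0.54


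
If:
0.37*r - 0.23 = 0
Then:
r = 0.62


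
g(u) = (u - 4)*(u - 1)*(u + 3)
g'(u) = (u - 4)*(u - 1) + (u - 4)*(u + 3) + (u - 1)*(u + 3)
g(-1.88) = 18.97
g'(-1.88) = 7.12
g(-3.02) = -0.56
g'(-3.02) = 28.44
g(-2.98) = 0.56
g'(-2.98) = 27.56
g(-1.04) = 20.15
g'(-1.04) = -3.60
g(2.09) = -10.60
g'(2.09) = -6.26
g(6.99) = 178.92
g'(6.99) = 107.62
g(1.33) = -3.82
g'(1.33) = -11.01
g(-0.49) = 16.79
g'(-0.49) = -8.32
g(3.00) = -12.00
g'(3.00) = 4.00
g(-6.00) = -210.00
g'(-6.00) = 121.00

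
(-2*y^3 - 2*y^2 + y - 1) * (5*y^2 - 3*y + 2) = -10*y^5 - 4*y^4 + 7*y^3 - 12*y^2 + 5*y - 2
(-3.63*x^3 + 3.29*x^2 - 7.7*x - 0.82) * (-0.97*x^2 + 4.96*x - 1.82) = 3.5211*x^5 - 21.1961*x^4 + 30.394*x^3 - 43.3844*x^2 + 9.9468*x + 1.4924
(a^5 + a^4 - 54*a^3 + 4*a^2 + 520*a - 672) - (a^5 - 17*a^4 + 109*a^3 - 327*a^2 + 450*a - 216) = 18*a^4 - 163*a^3 + 331*a^2 + 70*a - 456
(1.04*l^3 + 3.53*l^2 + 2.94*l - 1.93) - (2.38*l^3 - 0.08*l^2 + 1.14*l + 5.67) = -1.34*l^3 + 3.61*l^2 + 1.8*l - 7.6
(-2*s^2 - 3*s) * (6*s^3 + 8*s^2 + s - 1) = -12*s^5 - 34*s^4 - 26*s^3 - s^2 + 3*s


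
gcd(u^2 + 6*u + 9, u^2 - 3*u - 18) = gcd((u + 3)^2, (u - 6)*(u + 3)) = u + 3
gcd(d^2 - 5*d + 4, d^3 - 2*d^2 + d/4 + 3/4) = d - 1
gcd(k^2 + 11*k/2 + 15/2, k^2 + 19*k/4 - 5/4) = 1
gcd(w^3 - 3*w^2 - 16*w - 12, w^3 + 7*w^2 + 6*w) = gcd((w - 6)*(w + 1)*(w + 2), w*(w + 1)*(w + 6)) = w + 1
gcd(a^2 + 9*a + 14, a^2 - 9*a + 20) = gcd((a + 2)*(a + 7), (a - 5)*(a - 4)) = 1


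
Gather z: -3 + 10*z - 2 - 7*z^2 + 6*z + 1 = -7*z^2 + 16*z - 4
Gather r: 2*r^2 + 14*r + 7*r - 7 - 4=2*r^2 + 21*r - 11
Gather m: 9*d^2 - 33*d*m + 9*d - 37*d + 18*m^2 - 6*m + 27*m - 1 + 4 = 9*d^2 - 28*d + 18*m^2 + m*(21 - 33*d) + 3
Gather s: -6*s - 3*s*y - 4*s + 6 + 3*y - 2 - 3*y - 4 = s*(-3*y - 10)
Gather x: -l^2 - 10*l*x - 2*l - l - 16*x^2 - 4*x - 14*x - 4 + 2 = -l^2 - 3*l - 16*x^2 + x*(-10*l - 18) - 2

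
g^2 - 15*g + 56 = (g - 8)*(g - 7)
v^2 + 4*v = v*(v + 4)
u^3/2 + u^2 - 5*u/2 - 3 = (u/2 + 1/2)*(u - 2)*(u + 3)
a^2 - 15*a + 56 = (a - 8)*(a - 7)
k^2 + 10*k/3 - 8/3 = (k - 2/3)*(k + 4)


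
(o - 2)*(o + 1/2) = o^2 - 3*o/2 - 1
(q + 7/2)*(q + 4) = q^2 + 15*q/2 + 14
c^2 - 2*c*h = c*(c - 2*h)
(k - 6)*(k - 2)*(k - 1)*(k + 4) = k^4 - 5*k^3 - 16*k^2 + 68*k - 48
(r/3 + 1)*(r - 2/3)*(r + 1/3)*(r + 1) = r^4/3 + 11*r^3/9 + 13*r^2/27 - 17*r/27 - 2/9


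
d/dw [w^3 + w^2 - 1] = w*(3*w + 2)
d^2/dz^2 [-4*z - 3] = 0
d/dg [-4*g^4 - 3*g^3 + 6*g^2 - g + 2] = -16*g^3 - 9*g^2 + 12*g - 1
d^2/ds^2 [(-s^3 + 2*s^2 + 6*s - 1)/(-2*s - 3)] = 2*(4*s^3 + 18*s^2 + 27*s + 22)/(8*s^3 + 36*s^2 + 54*s + 27)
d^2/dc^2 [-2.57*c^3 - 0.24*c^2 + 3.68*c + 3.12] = -15.42*c - 0.48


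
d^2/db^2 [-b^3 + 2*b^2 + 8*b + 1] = 4 - 6*b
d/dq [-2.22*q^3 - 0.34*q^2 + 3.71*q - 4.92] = -6.66*q^2 - 0.68*q + 3.71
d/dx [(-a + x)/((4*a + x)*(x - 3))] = ((a - x)*(4*a + x) + (a - x)*(x - 3) + (4*a + x)*(x - 3))/((4*a + x)^2*(x - 3)^2)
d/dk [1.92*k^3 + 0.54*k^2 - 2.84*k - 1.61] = 5.76*k^2 + 1.08*k - 2.84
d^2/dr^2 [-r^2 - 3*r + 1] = -2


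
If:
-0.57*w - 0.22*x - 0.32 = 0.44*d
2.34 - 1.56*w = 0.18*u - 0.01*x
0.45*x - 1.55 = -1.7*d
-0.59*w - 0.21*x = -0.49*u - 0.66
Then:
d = 5.91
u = -6.84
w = 2.17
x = -18.90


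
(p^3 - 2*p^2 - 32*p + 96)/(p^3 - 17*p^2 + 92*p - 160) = (p^2 + 2*p - 24)/(p^2 - 13*p + 40)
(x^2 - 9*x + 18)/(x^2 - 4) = (x^2 - 9*x + 18)/(x^2 - 4)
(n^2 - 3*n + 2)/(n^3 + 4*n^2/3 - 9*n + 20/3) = 3*(n - 2)/(3*n^2 + 7*n - 20)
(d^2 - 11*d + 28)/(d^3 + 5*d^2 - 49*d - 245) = (d - 4)/(d^2 + 12*d + 35)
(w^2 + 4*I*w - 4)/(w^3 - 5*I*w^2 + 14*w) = (w + 2*I)/(w*(w - 7*I))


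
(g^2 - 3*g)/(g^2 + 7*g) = (g - 3)/(g + 7)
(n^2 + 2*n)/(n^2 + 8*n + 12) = n/(n + 6)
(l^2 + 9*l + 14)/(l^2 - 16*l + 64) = (l^2 + 9*l + 14)/(l^2 - 16*l + 64)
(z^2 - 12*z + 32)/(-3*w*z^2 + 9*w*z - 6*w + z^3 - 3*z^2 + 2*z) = (-z^2 + 12*z - 32)/(3*w*z^2 - 9*w*z + 6*w - z^3 + 3*z^2 - 2*z)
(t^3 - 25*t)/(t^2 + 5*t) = t - 5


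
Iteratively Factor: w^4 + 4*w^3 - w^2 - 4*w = (w - 1)*(w^3 + 5*w^2 + 4*w) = (w - 1)*(w + 1)*(w^2 + 4*w) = w*(w - 1)*(w + 1)*(w + 4)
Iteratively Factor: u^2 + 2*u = (u)*(u + 2)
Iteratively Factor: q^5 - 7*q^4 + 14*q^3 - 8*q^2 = (q)*(q^4 - 7*q^3 + 14*q^2 - 8*q) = q*(q - 2)*(q^3 - 5*q^2 + 4*q) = q*(q - 2)*(q - 1)*(q^2 - 4*q) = q^2*(q - 2)*(q - 1)*(q - 4)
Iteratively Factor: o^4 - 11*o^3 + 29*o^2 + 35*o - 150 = (o - 5)*(o^3 - 6*o^2 - o + 30) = (o - 5)*(o - 3)*(o^2 - 3*o - 10) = (o - 5)^2*(o - 3)*(o + 2)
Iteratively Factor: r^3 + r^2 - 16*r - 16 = (r + 1)*(r^2 - 16) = (r + 1)*(r + 4)*(r - 4)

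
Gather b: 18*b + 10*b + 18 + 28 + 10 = 28*b + 56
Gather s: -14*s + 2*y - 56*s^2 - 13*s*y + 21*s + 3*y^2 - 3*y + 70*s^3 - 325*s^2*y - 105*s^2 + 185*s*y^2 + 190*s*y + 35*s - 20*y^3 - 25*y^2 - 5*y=70*s^3 + s^2*(-325*y - 161) + s*(185*y^2 + 177*y + 42) - 20*y^3 - 22*y^2 - 6*y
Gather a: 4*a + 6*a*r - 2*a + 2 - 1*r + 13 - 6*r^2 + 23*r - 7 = a*(6*r + 2) - 6*r^2 + 22*r + 8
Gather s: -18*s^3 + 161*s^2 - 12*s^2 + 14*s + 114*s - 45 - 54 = -18*s^3 + 149*s^2 + 128*s - 99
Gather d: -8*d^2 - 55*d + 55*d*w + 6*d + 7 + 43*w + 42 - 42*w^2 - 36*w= -8*d^2 + d*(55*w - 49) - 42*w^2 + 7*w + 49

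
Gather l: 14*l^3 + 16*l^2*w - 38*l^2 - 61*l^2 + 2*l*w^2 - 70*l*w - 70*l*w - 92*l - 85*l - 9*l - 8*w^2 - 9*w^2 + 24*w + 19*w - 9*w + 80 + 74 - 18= 14*l^3 + l^2*(16*w - 99) + l*(2*w^2 - 140*w - 186) - 17*w^2 + 34*w + 136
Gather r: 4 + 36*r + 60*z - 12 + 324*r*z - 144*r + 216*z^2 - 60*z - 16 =r*(324*z - 108) + 216*z^2 - 24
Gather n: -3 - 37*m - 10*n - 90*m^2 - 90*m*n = -90*m^2 - 37*m + n*(-90*m - 10) - 3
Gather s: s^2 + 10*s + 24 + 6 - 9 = s^2 + 10*s + 21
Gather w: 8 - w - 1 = 7 - w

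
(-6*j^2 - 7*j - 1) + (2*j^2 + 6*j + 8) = -4*j^2 - j + 7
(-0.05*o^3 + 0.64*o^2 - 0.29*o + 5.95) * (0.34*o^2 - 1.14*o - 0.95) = -0.017*o^5 + 0.2746*o^4 - 0.7807*o^3 + 1.7456*o^2 - 6.5075*o - 5.6525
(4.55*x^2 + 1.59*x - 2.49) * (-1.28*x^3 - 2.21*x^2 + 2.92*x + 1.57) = -5.824*x^5 - 12.0907*x^4 + 12.9593*x^3 + 17.2892*x^2 - 4.7745*x - 3.9093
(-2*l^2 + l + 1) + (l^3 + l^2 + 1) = l^3 - l^2 + l + 2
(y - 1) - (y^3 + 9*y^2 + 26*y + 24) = -y^3 - 9*y^2 - 25*y - 25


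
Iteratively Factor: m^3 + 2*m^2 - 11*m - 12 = (m + 4)*(m^2 - 2*m - 3) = (m + 1)*(m + 4)*(m - 3)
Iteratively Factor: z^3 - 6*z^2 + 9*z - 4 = (z - 1)*(z^2 - 5*z + 4) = (z - 1)^2*(z - 4)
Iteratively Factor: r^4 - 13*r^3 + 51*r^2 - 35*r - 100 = (r - 4)*(r^3 - 9*r^2 + 15*r + 25) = (r - 4)*(r + 1)*(r^2 - 10*r + 25) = (r - 5)*(r - 4)*(r + 1)*(r - 5)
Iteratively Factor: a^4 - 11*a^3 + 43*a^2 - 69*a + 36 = (a - 3)*(a^3 - 8*a^2 + 19*a - 12) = (a - 3)*(a - 1)*(a^2 - 7*a + 12) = (a - 4)*(a - 3)*(a - 1)*(a - 3)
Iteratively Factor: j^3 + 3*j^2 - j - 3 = (j + 3)*(j^2 - 1) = (j + 1)*(j + 3)*(j - 1)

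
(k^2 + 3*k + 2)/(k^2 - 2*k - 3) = (k + 2)/(k - 3)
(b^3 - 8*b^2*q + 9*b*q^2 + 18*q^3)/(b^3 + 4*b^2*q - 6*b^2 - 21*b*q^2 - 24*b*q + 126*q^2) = (b^2 - 5*b*q - 6*q^2)/(b^2 + 7*b*q - 6*b - 42*q)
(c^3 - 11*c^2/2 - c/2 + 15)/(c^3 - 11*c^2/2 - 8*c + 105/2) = (2*c^2 - c - 6)/(2*c^2 - c - 21)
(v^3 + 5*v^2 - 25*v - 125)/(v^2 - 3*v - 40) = (v^2 - 25)/(v - 8)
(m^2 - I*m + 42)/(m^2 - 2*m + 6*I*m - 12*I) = (m - 7*I)/(m - 2)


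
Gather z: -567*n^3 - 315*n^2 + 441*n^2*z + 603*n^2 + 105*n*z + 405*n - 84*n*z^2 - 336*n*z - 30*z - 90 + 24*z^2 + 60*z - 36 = -567*n^3 + 288*n^2 + 405*n + z^2*(24 - 84*n) + z*(441*n^2 - 231*n + 30) - 126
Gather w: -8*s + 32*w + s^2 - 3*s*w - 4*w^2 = s^2 - 8*s - 4*w^2 + w*(32 - 3*s)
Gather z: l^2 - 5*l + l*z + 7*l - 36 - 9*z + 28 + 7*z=l^2 + 2*l + z*(l - 2) - 8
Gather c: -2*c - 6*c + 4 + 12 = 16 - 8*c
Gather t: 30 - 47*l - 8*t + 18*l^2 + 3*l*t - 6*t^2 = 18*l^2 - 47*l - 6*t^2 + t*(3*l - 8) + 30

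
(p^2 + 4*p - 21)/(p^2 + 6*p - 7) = (p - 3)/(p - 1)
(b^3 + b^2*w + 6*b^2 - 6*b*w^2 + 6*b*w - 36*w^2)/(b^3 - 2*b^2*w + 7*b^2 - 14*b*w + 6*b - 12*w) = (b + 3*w)/(b + 1)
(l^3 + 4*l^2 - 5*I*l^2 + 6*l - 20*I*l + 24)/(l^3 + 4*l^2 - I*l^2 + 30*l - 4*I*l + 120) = (l + I)/(l + 5*I)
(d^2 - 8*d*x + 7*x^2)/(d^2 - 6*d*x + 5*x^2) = (-d + 7*x)/(-d + 5*x)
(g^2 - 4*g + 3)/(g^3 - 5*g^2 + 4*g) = (g - 3)/(g*(g - 4))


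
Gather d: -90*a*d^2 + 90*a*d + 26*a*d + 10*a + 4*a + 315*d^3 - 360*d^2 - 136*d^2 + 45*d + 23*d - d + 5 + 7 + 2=14*a + 315*d^3 + d^2*(-90*a - 496) + d*(116*a + 67) + 14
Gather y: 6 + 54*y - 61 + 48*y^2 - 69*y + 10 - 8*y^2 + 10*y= 40*y^2 - 5*y - 45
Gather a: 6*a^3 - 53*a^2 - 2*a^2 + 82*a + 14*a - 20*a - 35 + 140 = 6*a^3 - 55*a^2 + 76*a + 105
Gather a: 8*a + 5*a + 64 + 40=13*a + 104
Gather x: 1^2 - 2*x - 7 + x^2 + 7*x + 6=x^2 + 5*x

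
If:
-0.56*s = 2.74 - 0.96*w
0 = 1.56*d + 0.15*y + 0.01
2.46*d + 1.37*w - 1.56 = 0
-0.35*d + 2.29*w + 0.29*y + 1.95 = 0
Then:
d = 0.61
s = -4.81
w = 0.05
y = -6.38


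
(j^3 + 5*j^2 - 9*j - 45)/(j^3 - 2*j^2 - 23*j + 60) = (j + 3)/(j - 4)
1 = 1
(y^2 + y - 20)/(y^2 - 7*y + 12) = (y + 5)/(y - 3)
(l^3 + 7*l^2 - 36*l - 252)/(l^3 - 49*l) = (l^2 - 36)/(l*(l - 7))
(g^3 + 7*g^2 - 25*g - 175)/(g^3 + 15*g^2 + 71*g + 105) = (g - 5)/(g + 3)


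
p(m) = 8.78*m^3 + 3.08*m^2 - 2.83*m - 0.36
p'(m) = 26.34*m^2 + 6.16*m - 2.83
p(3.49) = 400.50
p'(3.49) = 339.49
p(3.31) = 342.42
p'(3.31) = 306.14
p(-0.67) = 0.28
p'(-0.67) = 4.87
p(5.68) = 1691.87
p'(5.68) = 881.95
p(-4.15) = -563.11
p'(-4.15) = 425.25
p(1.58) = 37.49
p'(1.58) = 72.66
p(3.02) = 261.02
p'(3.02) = 256.00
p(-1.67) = -27.94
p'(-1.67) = 60.34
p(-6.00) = -1768.98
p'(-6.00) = 908.45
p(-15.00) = -28897.41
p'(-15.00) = 5831.27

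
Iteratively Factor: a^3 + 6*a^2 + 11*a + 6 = (a + 2)*(a^2 + 4*a + 3) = (a + 1)*(a + 2)*(a + 3)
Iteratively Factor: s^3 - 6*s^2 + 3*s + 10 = (s - 5)*(s^2 - s - 2) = (s - 5)*(s + 1)*(s - 2)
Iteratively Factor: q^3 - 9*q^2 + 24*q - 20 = (q - 2)*(q^2 - 7*q + 10) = (q - 2)^2*(q - 5)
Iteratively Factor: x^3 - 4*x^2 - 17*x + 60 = (x + 4)*(x^2 - 8*x + 15) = (x - 3)*(x + 4)*(x - 5)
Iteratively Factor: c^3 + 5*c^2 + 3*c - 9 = (c + 3)*(c^2 + 2*c - 3) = (c - 1)*(c + 3)*(c + 3)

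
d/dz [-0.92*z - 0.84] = -0.920000000000000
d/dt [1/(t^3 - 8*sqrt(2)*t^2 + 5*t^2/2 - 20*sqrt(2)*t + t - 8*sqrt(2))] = 4*(-3*t^2 - 5*t + 16*sqrt(2)*t - 1 + 20*sqrt(2))/(2*t^3 - 16*sqrt(2)*t^2 + 5*t^2 - 40*sqrt(2)*t + 2*t - 16*sqrt(2))^2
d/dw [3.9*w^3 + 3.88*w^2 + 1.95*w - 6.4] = 11.7*w^2 + 7.76*w + 1.95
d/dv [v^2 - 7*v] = 2*v - 7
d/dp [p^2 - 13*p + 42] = 2*p - 13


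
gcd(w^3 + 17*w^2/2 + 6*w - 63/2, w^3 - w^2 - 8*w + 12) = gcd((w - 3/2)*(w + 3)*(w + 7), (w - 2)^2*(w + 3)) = w + 3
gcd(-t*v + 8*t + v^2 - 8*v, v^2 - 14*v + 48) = v - 8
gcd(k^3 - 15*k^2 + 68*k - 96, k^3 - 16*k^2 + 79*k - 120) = k^2 - 11*k + 24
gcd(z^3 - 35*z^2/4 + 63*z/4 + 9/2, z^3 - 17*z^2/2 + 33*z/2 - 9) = z - 6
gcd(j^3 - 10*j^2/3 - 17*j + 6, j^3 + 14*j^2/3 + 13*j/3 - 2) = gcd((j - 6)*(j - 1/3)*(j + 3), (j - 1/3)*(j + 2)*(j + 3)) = j^2 + 8*j/3 - 1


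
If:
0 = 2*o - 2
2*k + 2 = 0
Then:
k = -1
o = 1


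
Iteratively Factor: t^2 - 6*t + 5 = (t - 1)*(t - 5)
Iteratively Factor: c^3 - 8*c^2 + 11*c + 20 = (c - 4)*(c^2 - 4*c - 5) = (c - 5)*(c - 4)*(c + 1)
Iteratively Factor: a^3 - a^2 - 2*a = (a)*(a^2 - a - 2) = a*(a + 1)*(a - 2)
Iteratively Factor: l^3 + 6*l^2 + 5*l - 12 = (l + 3)*(l^2 + 3*l - 4) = (l - 1)*(l + 3)*(l + 4)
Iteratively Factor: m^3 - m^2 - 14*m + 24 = (m - 3)*(m^2 + 2*m - 8) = (m - 3)*(m - 2)*(m + 4)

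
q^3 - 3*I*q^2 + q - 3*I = (q - 3*I)*(q - I)*(q + I)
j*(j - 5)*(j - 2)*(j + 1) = j^4 - 6*j^3 + 3*j^2 + 10*j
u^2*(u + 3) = u^3 + 3*u^2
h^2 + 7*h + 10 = (h + 2)*(h + 5)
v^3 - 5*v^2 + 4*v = v*(v - 4)*(v - 1)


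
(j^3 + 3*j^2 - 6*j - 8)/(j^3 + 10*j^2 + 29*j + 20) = (j - 2)/(j + 5)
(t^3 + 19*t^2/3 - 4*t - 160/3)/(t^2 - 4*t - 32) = (3*t^2 + 7*t - 40)/(3*(t - 8))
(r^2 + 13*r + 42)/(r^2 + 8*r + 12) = (r + 7)/(r + 2)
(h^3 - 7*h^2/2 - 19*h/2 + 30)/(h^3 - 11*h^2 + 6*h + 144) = (h^2 - 13*h/2 + 10)/(h^2 - 14*h + 48)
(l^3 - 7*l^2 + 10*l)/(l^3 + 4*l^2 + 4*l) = (l^2 - 7*l + 10)/(l^2 + 4*l + 4)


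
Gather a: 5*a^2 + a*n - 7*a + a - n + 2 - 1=5*a^2 + a*(n - 6) - n + 1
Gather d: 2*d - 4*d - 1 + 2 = 1 - 2*d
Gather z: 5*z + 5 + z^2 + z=z^2 + 6*z + 5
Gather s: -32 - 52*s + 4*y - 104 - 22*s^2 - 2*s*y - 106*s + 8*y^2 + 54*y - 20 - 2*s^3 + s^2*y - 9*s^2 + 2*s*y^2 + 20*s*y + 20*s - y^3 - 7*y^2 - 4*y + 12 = -2*s^3 + s^2*(y - 31) + s*(2*y^2 + 18*y - 138) - y^3 + y^2 + 54*y - 144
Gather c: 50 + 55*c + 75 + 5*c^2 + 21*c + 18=5*c^2 + 76*c + 143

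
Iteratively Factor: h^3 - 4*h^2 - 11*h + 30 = (h - 2)*(h^2 - 2*h - 15) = (h - 5)*(h - 2)*(h + 3)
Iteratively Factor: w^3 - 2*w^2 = (w)*(w^2 - 2*w) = w^2*(w - 2)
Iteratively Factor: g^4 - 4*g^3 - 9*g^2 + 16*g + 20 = (g + 2)*(g^3 - 6*g^2 + 3*g + 10) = (g - 5)*(g + 2)*(g^2 - g - 2) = (g - 5)*(g + 1)*(g + 2)*(g - 2)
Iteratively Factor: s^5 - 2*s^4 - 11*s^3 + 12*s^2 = (s)*(s^4 - 2*s^3 - 11*s^2 + 12*s) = s^2*(s^3 - 2*s^2 - 11*s + 12) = s^2*(s - 1)*(s^2 - s - 12) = s^2*(s - 4)*(s - 1)*(s + 3)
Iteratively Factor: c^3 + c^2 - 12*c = (c + 4)*(c^2 - 3*c) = c*(c + 4)*(c - 3)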